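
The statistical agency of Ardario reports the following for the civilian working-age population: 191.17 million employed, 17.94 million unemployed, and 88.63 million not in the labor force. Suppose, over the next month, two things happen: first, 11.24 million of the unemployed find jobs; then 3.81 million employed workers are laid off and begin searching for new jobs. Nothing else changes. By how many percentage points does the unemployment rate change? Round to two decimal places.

The unemployment rate changes by −3.55 percentage points.

Initially, labor force = 191.17 + 17.94 = 209.11 million, so u = 17.94/209.11 = 8.58%.
After the first change, unemployed falls and employed rises by 11.24; labor force unchanged → E = 202.41, U = 6.70, labor force = 209.11 million.
After the second change, employed falls and unemployed rises by 3.81; labor force unchanged → E = 198.60, U = 10.51, labor force = 209.11 million.
New unemployment rate = 10.51 / 209.11 = 5.03%.
Change = 5.03% − 8.58% = −3.55 percentage points.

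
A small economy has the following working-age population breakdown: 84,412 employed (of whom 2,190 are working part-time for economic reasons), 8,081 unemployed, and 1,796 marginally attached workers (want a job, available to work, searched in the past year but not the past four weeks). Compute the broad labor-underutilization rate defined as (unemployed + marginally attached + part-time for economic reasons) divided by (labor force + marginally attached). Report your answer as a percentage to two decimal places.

Labor force = 84,412 + 8,081 = 92,493.
Numerator = 8,081 + 1,796 + 2,190 = 12,067.
Denominator = 92,493 + 1,796 = 94,289.
Broad rate = 12,067 / 94,289 = 12.80%.

Broad underutilization rate ≈ 12.80%.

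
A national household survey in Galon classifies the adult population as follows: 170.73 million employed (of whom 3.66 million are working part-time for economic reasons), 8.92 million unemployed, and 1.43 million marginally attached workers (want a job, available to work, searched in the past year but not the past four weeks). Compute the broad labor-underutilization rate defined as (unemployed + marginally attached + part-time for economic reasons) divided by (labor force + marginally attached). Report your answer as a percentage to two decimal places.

Labor force = 170.73 + 8.92 = 179.65 million.
Numerator = 8.92 + 1.43 + 3.66 = 14.01 million.
Denominator = 179.65 + 1.43 = 181.08 million.
Broad rate = 14.01 / 181.08 = 7.74%.

Broad underutilization rate ≈ 7.74%.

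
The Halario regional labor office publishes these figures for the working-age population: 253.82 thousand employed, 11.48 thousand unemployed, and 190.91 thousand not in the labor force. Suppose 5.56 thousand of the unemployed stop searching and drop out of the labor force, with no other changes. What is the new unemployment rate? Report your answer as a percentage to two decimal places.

Initially, labor force = 253.82 + 11.48 = 265.30 thousand, so u = 11.48/265.30 = 4.33%.
After the change, unemployed and labor force both fall by 5.56 → E = 253.82, U = 5.92, labor force = 259.74 thousand.
New unemployment rate = 5.92 / 259.74 = 2.28%.

New unemployment rate ≈ 2.28%.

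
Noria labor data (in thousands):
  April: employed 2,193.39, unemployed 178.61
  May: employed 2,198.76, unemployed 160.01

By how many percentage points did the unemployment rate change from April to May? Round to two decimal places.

The unemployment rate changed by −0.75 percentage points.

April: labor force = 2,193.39 + 178.61 = 2,372.00; u = 178.61/2,372.00 = 7.53%.
May: labor force = 2,198.76 + 160.01 = 2,358.77; u = 160.01/2,358.77 = 6.78%.
Change = 6.78% − 7.53% = −0.75 pp.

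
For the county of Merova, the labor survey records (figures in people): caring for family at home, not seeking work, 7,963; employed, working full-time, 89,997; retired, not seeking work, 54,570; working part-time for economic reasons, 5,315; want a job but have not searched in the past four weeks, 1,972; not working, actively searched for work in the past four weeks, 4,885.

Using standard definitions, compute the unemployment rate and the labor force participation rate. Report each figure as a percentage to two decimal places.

Unemployment rate ≈ 4.88%; labor force participation rate ≈ 60.84%.

Employed = 89,997 + 5,315 = 95,312 (anyone who worked, including part-time for economic reasons, counts as employed).
Unemployed = 4,885.
Labor force = 95,312 + 4,885 = 100,197.
Not in labor force = 7,963 + 54,570 + 1,972 = 64,505 (those not working and not actively searching are outside the labor force — including those who want a job but have given up searching).
Civilian working-age population = 100,197 + 64,505 = 164,702.
Unemployment rate = 4,885 / 100,197 = 4.88%.
Labor force participation rate = 100,197 / 164,702 = 60.84%.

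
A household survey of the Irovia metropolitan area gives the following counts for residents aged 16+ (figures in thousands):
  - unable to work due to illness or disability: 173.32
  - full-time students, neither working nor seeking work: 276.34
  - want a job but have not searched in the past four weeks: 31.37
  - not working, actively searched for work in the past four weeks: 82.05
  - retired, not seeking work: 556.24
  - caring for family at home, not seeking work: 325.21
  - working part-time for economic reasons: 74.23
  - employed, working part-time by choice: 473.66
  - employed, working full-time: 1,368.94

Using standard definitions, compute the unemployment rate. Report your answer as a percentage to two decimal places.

Employed = 74.23 + 473.66 + 1,368.94 = 1,916.83 thousand (anyone who worked, including part-time for economic reasons, counts as employed).
Unemployed = 82.05 thousand.
Labor force = 1,916.83 + 82.05 = 1,998.88 thousand.
Unemployment rate = 82.05 / 1,998.88 = 4.10%.

Unemployment rate ≈ 4.10%.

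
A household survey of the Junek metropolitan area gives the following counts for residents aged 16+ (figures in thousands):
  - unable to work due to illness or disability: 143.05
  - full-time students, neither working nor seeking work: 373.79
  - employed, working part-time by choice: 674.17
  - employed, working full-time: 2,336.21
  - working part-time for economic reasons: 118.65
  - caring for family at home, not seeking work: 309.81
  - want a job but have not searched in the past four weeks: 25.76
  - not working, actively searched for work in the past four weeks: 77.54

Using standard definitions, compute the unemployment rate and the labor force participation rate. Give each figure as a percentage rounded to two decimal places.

Employed = 674.17 + 2,336.21 + 118.65 = 3,129.03 thousand (anyone who worked, including part-time for economic reasons, counts as employed).
Unemployed = 77.54 thousand.
Labor force = 3,129.03 + 77.54 = 3,206.57 thousand.
Not in labor force = 143.05 + 373.79 + 309.81 + 25.76 = 852.41 thousand (those not working and not actively searching are outside the labor force — including those who want a job but have given up searching).
Civilian working-age population = 3,206.57 + 852.41 = 4,058.98 thousand.
Unemployment rate = 77.54 / 3,206.57 = 2.42%.
Labor force participation rate = 3,206.57 / 4,058.98 = 79.00%.

Unemployment rate ≈ 2.42%; labor force participation rate ≈ 79.00%.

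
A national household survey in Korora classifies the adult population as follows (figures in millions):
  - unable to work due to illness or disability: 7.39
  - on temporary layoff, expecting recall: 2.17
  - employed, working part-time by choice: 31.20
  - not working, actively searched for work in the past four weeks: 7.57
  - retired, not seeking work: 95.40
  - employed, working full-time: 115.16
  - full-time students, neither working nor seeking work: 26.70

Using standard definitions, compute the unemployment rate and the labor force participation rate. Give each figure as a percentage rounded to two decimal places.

Employed = 31.20 + 115.16 = 146.36 million.
Unemployed = 2.17 + 7.57 = 9.74 million (jobless and actively searching, or on temporary layoff).
Labor force = 146.36 + 9.74 = 156.10 million.
Not in labor force = 7.39 + 95.40 + 26.70 = 129.49 million (those not working and not actively searching are outside the labor force).
Civilian working-age population = 156.10 + 129.49 = 285.59 million.
Unemployment rate = 9.74 / 156.10 = 6.24%.
Labor force participation rate = 156.10 / 285.59 = 54.66%.

Unemployment rate ≈ 6.24%; labor force participation rate ≈ 54.66%.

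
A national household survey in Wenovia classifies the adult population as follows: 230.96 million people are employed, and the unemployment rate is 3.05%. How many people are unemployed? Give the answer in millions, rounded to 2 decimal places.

Let U be the number unemployed. The labor force is E + U, and U/(E+U) = 0.0305.
So U = 0.0305 × 230.96 / (1 − 0.0305) = 7.0443 / 0.9695 ≈ 7.27 million.

About 7.27 million are unemployed.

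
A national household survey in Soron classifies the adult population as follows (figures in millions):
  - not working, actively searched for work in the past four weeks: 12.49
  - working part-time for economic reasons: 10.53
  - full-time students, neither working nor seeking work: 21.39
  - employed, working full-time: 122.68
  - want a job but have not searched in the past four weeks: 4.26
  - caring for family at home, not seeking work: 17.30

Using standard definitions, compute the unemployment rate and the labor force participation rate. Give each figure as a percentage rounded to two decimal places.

Unemployment rate ≈ 8.57%; labor force participation rate ≈ 77.23%.

Employed = 10.53 + 122.68 = 133.21 million (anyone who worked, including part-time for economic reasons, counts as employed).
Unemployed = 12.49 million.
Labor force = 133.21 + 12.49 = 145.70 million.
Not in labor force = 21.39 + 4.26 + 17.30 = 42.95 million (those not working and not actively searching are outside the labor force — including those who want a job but have given up searching).
Civilian working-age population = 145.70 + 42.95 = 188.65 million.
Unemployment rate = 12.49 / 145.70 = 8.57%.
Labor force participation rate = 145.70 / 188.65 = 77.23%.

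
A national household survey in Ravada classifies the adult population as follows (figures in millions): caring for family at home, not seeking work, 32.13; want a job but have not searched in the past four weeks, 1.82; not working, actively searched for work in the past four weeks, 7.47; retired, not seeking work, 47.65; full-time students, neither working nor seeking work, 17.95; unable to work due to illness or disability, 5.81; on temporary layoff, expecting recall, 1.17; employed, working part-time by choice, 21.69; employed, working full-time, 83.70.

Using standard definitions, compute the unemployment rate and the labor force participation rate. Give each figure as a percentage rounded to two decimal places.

Employed = 21.69 + 83.70 = 105.39 million.
Unemployed = 7.47 + 1.17 = 8.64 million (jobless and actively searching, or on temporary layoff).
Labor force = 105.39 + 8.64 = 114.03 million.
Not in labor force = 32.13 + 1.82 + 47.65 + 17.95 + 5.81 = 105.36 million (those not working and not actively searching are outside the labor force — including those who want a job but have given up searching).
Civilian working-age population = 114.03 + 105.36 = 219.39 million.
Unemployment rate = 8.64 / 114.03 = 7.58%.
Labor force participation rate = 114.03 / 219.39 = 51.98%.

Unemployment rate ≈ 7.58%; labor force participation rate ≈ 51.98%.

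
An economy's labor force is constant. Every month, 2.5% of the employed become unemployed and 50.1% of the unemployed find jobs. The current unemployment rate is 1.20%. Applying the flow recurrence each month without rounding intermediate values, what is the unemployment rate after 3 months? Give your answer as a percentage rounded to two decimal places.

Unemployment rate after three months ≈ 4.37%.

With a fixed labor force, u_{t+1} = u_t + s·(1−u_t) − f·u_t = u_t·(1−s−f) + s.
Here 1−s−f = 0.474 and s = 0.025.
u_1 = 0.012000 × 0.474 + 0.025 = 0.030688.
u_2 = 0.030688 × 0.474 + 0.025 = 0.039546.
u_3 = 0.039546 × 0.474 + 0.025 = 0.043745.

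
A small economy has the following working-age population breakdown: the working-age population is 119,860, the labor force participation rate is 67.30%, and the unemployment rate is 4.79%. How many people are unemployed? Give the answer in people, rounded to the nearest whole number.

About 3,864 are unemployed.

Labor force = 0.6730 × 119,860 = 80,666.
Unemployed = 0.0479 × 80,666 ≈ 3,864.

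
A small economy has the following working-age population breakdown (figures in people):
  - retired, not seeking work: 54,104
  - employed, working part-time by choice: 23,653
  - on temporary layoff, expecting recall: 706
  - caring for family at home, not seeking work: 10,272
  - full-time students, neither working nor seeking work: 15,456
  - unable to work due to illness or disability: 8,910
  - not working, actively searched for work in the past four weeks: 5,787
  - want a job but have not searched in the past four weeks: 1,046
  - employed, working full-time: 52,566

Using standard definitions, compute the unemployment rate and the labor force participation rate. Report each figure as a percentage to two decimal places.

Employed = 23,653 + 52,566 = 76,219.
Unemployed = 706 + 5,787 = 6,493 (jobless and actively searching, or on temporary layoff).
Labor force = 76,219 + 6,493 = 82,712.
Not in labor force = 54,104 + 10,272 + 15,456 + 8,910 + 1,046 = 89,788 (those not working and not actively searching are outside the labor force — including those who want a job but have given up searching).
Civilian working-age population = 82,712 + 89,788 = 172,500.
Unemployment rate = 6,493 / 82,712 = 7.85%.
Labor force participation rate = 82,712 / 172,500 = 47.95%.

Unemployment rate ≈ 7.85%; labor force participation rate ≈ 47.95%.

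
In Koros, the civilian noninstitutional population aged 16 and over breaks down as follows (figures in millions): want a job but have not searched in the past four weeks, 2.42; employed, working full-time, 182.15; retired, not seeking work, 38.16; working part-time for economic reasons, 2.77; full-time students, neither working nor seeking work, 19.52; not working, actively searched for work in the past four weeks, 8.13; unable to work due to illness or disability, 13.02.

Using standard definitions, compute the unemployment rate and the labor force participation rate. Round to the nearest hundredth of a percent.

Unemployment rate ≈ 4.21%; labor force participation rate ≈ 72.53%.

Employed = 182.15 + 2.77 = 184.92 million (anyone who worked, including part-time for economic reasons, counts as employed).
Unemployed = 8.13 million.
Labor force = 184.92 + 8.13 = 193.05 million.
Not in labor force = 2.42 + 38.16 + 19.52 + 13.02 = 73.12 million (those not working and not actively searching are outside the labor force — including those who want a job but have given up searching).
Civilian working-age population = 193.05 + 73.12 = 266.17 million.
Unemployment rate = 8.13 / 193.05 = 4.21%.
Labor force participation rate = 193.05 / 266.17 = 72.53%.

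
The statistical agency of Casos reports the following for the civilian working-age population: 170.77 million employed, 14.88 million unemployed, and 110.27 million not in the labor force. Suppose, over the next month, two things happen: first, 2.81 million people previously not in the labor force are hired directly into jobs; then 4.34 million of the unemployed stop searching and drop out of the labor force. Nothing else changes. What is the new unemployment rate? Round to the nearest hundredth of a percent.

Initially, labor force = 170.77 + 14.88 = 185.65 million, so u = 14.88/185.65 = 8.02%.
After the first change, employed and labor force both rise by 2.81; unemployed unchanged → E = 173.58, U = 14.88, labor force = 188.46 million.
After the second change, unemployed and labor force both fall by 4.34 → E = 173.58, U = 10.54, labor force = 184.12 million.
New unemployment rate = 10.54 / 184.12 = 5.72%.

New unemployment rate ≈ 5.72%.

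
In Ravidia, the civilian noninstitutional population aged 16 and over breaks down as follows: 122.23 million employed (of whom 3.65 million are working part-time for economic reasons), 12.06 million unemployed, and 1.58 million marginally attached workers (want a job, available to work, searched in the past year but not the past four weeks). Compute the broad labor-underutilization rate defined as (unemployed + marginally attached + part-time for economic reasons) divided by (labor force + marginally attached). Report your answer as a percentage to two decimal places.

Broad underutilization rate ≈ 12.73%.

Labor force = 122.23 + 12.06 = 134.29 million.
Numerator = 12.06 + 1.58 + 3.65 = 17.29 million.
Denominator = 134.29 + 1.58 = 135.87 million.
Broad rate = 17.29 / 135.87 = 12.73%.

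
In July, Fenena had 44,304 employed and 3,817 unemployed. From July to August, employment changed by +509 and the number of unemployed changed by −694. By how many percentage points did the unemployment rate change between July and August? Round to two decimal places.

The unemployment rate changed by −1.42 percentage points.

July: labor force = 44,304 + 3,817 = 48,121; u = 3,817/48,121 = 7.93%.
August: labor force = 44,813 + 3,123 = 47,936; u = 3,123/47,936 = 6.51%.
Change = 6.51% − 7.93% = −1.42 pp.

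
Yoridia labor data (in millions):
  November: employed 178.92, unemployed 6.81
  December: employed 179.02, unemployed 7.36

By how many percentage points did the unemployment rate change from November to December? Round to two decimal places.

The unemployment rate changed by +0.28 percentage points.

November: labor force = 178.92 + 6.81 = 185.73; u = 6.81/185.73 = 3.67%.
December: labor force = 179.02 + 7.36 = 186.38; u = 7.36/186.38 = 3.95%.
Change = 3.95% − 3.67% = +0.28 pp.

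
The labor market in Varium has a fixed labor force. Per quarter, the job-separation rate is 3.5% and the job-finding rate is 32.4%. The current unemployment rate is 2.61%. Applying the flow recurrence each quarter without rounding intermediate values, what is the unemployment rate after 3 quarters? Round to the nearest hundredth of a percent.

Unemployment rate after three quarters ≈ 7.87%.

With a fixed labor force, u_{t+1} = u_t + s·(1−u_t) − f·u_t = u_t·(1−s−f) + s.
Here 1−s−f = 0.641 and s = 0.035.
u_1 = 0.026100 × 0.641 + 0.035 = 0.051730.
u_2 = 0.051730 × 0.641 + 0.035 = 0.068159.
u_3 = 0.068159 × 0.641 + 0.035 = 0.078690.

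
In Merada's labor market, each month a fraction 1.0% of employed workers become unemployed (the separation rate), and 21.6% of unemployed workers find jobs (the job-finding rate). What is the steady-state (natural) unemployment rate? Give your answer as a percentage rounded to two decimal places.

Steady-state unemployment rate ≈ 4.42%.

At steady state the flows balance: s·E = f·U, so U/(E+U) = s/(s+f).
u* = 1.0 / (1.0 + 21.6) = 1.0 / 22.60 = 4.42%.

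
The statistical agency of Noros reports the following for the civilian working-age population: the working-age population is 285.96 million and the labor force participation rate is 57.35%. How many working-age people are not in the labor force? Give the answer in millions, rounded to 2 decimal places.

About 121.96 million are not in the labor force.

Share not in the labor force = 1 − 0.5735 = 0.4265.
Not in labor force = 0.4265 × 285.96 ≈ 121.96 million.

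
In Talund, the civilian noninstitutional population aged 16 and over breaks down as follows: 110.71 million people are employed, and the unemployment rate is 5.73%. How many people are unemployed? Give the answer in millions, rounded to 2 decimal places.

About 6.73 million are unemployed.

Let U be the number unemployed. The labor force is E + U, and U/(E+U) = 0.0573.
So U = 0.0573 × 110.71 / (1 − 0.0573) = 6.3437 / 0.9427 ≈ 6.73 million.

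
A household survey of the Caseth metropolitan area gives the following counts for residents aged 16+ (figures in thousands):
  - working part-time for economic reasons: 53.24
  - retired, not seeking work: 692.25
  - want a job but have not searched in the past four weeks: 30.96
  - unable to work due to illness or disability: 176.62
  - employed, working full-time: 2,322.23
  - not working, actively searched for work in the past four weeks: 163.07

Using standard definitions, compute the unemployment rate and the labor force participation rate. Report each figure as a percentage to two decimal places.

Employed = 53.24 + 2,322.23 = 2,375.47 thousand (anyone who worked, including part-time for economic reasons, counts as employed).
Unemployed = 163.07 thousand.
Labor force = 2,375.47 + 163.07 = 2,538.54 thousand.
Not in labor force = 692.25 + 30.96 + 176.62 = 899.83 thousand (those not working and not actively searching are outside the labor force — including those who want a job but have given up searching).
Civilian working-age population = 2,538.54 + 899.83 = 3,438.37 thousand.
Unemployment rate = 163.07 / 2,538.54 = 6.42%.
Labor force participation rate = 2,538.54 / 3,438.37 = 73.83%.

Unemployment rate ≈ 6.42%; labor force participation rate ≈ 73.83%.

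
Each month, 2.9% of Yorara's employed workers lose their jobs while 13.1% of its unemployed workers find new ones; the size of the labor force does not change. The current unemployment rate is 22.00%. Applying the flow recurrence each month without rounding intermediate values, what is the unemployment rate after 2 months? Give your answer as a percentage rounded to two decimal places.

With a fixed labor force, u_{t+1} = u_t + s·(1−u_t) − f·u_t = u_t·(1−s−f) + s.
Here 1−s−f = 0.840 and s = 0.029.
u_1 = 0.220000 × 0.840 + 0.029 = 0.213800.
u_2 = 0.213800 × 0.840 + 0.029 = 0.208592.

Unemployment rate after two months ≈ 20.86%.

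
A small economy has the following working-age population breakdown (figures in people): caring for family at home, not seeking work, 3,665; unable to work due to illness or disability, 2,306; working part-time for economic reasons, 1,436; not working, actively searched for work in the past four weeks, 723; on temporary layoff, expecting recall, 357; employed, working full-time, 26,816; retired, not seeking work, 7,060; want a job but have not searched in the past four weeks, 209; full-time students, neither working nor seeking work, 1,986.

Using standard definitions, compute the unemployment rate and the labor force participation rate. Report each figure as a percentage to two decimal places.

Unemployment rate ≈ 3.68%; labor force participation rate ≈ 65.83%.

Employed = 1,436 + 26,816 = 28,252 (anyone who worked, including part-time for economic reasons, counts as employed).
Unemployed = 723 + 357 = 1,080 (jobless and actively searching, or on temporary layoff).
Labor force = 28,252 + 1,080 = 29,332.
Not in labor force = 3,665 + 2,306 + 7,060 + 209 + 1,986 = 15,226 (those not working and not actively searching are outside the labor force — including those who want a job but have given up searching).
Civilian working-age population = 29,332 + 15,226 = 44,558.
Unemployment rate = 1,080 / 29,332 = 3.68%.
Labor force participation rate = 29,332 / 44,558 = 65.83%.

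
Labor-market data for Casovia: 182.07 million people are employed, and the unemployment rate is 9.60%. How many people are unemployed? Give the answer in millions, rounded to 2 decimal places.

Let U be the number unemployed. The labor force is E + U, and U/(E+U) = 0.0960.
So U = 0.0960 × 182.07 / (1 − 0.0960) = 17.4787 / 0.9040 ≈ 19.33 million.

About 19.33 million are unemployed.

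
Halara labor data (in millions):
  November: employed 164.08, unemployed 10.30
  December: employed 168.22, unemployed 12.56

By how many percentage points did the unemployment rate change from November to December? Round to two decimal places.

The unemployment rate changed by +1.04 percentage points.

November: labor force = 164.08 + 10.30 = 174.38; u = 10.30/174.38 = 5.91%.
December: labor force = 168.22 + 12.56 = 180.78; u = 12.56/180.78 = 6.95%.
Change = 6.95% − 5.91% = +1.04 pp.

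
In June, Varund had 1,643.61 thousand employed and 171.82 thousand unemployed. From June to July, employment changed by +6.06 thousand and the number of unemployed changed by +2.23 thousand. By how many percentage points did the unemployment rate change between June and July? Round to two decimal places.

The unemployment rate changed by +0.08 percentage points.

June: labor force = 1,643.61 + 171.82 = 1,815.43; u = 171.82/1,815.43 = 9.46%.
July: labor force = 1,649.67 + 174.05 = 1,823.72; u = 174.05/1,823.72 = 9.54%.
Change = 9.54% − 9.46% = +0.08 pp.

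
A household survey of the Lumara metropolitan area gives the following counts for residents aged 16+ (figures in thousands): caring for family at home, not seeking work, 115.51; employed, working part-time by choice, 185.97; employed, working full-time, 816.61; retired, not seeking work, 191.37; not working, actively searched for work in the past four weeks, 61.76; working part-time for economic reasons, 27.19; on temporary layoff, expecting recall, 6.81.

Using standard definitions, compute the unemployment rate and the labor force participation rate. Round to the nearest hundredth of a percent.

Employed = 185.97 + 816.61 + 27.19 = 1,029.77 thousand (anyone who worked, including part-time for economic reasons, counts as employed).
Unemployed = 61.76 + 6.81 = 68.57 thousand (jobless and actively searching, or on temporary layoff).
Labor force = 1,029.77 + 68.57 = 1,098.34 thousand.
Not in labor force = 115.51 + 191.37 = 306.88 thousand (those not working and not actively searching are outside the labor force).
Civilian working-age population = 1,098.34 + 306.88 = 1,405.22 thousand.
Unemployment rate = 68.57 / 1,098.34 = 6.24%.
Labor force participation rate = 1,098.34 / 1,405.22 = 78.16%.

Unemployment rate ≈ 6.24%; labor force participation rate ≈ 78.16%.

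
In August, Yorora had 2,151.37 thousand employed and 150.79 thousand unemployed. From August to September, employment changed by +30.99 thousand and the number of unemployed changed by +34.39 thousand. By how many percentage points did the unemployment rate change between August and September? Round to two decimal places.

August: labor force = 2,151.37 + 150.79 = 2,302.16; u = 150.79/2,302.16 = 6.55%.
September: labor force = 2,182.36 + 185.18 = 2,367.54; u = 185.18/2,367.54 = 7.82%.
Change = 7.82% − 6.55% = +1.27 pp.

The unemployment rate changed by +1.27 percentage points.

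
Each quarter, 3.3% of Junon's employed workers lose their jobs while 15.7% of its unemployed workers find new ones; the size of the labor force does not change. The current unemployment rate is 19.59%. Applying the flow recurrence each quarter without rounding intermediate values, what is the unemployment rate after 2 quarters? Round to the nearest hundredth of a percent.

With a fixed labor force, u_{t+1} = u_t + s·(1−u_t) − f·u_t = u_t·(1−s−f) + s.
Here 1−s−f = 0.810 and s = 0.033.
u_1 = 0.195900 × 0.810 + 0.033 = 0.191679.
u_2 = 0.191679 × 0.810 + 0.033 = 0.188260.

Unemployment rate after two quarters ≈ 18.83%.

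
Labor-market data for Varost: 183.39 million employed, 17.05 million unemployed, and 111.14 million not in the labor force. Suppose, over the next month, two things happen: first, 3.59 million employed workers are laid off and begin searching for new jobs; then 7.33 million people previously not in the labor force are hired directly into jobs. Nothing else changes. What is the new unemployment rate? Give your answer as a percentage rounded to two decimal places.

New unemployment rate ≈ 9.93%.

Initially, labor force = 183.39 + 17.05 = 200.44 million, so u = 17.05/200.44 = 8.51%.
After the first change, employed falls and unemployed rises by 3.59; labor force unchanged → E = 179.80, U = 20.64, labor force = 200.44 million.
After the second change, employed and labor force both rise by 7.33; unemployed unchanged → E = 187.13, U = 20.64, labor force = 207.77 million.
New unemployment rate = 20.64 / 207.77 = 9.93%.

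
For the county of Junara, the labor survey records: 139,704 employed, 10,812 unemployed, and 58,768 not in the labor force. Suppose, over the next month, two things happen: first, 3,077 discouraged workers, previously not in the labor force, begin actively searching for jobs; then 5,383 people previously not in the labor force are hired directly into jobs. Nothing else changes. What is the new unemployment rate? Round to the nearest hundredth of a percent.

New unemployment rate ≈ 8.74%.

Initially, labor force = 139,704 + 10,812 = 150,516, so u = 10,812/150,516 = 7.18%.
After the first change, unemployed and labor force both rise by 3,077 → E = 139,704, U = 13,889, labor force = 153,593.
After the second change, employed and labor force both rise by 5,383; unemployed unchanged → E = 145,087, U = 13,889, labor force = 158,976.
New unemployment rate = 13,889 / 158,976 = 8.74%.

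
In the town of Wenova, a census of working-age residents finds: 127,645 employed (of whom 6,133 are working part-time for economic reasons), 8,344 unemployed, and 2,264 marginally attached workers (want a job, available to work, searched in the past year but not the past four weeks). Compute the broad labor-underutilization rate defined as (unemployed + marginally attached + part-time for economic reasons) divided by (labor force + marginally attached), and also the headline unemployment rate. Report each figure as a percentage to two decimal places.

Broad underutilization rate ≈ 12.11%; headline unemployment rate ≈ 6.14%.

Labor force = 127,645 + 8,344 = 135,989.
Numerator = 8,344 + 2,264 + 6,133 = 16,741.
Denominator = 135,989 + 2,264 = 138,253.
Broad rate = 16,741 / 138,253 = 12.11%.
Headline unemployment rate = 8,344 / 135,989 = 6.14%.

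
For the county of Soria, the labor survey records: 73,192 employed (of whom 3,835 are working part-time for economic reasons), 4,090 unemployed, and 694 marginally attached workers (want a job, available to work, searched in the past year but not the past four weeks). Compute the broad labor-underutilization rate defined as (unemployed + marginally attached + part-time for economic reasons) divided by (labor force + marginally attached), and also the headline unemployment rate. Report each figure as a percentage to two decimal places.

Labor force = 73,192 + 4,090 = 77,282.
Numerator = 4,090 + 694 + 3,835 = 8,619.
Denominator = 77,282 + 694 = 77,976.
Broad rate = 8,619 / 77,976 = 11.05%.
Headline unemployment rate = 4,090 / 77,282 = 5.29%.

Broad underutilization rate ≈ 11.05%; headline unemployment rate ≈ 5.29%.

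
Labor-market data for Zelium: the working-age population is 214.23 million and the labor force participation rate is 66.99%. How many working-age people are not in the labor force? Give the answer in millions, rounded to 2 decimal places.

About 70.72 million are not in the labor force.

Share not in the labor force = 1 − 0.6699 = 0.3301.
Not in labor force = 0.3301 × 214.23 ≈ 70.72 million.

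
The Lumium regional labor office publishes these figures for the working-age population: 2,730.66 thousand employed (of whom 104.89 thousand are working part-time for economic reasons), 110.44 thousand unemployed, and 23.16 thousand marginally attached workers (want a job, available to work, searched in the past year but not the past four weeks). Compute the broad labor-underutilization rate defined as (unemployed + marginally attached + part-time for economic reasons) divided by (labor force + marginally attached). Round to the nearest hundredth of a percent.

Broad underutilization rate ≈ 8.33%.

Labor force = 2,730.66 + 110.44 = 2,841.10 thousand.
Numerator = 110.44 + 23.16 + 104.89 = 238.49 thousand.
Denominator = 2,841.10 + 23.16 = 2,864.26 thousand.
Broad rate = 238.49 / 2,864.26 = 8.33%.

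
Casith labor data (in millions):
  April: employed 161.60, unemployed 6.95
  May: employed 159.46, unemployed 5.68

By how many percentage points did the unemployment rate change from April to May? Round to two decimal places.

April: labor force = 161.60 + 6.95 = 168.55; u = 6.95/168.55 = 4.12%.
May: labor force = 159.46 + 5.68 = 165.14; u = 5.68/165.14 = 3.44%.
Change = 3.44% − 4.12% = −0.68 pp.

The unemployment rate changed by −0.68 percentage points.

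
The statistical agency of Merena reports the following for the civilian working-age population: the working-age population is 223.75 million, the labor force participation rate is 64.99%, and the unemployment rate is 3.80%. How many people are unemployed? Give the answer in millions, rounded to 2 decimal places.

About 5.53 million are unemployed.

Labor force = 0.6499 × 223.75 = 145.42 million.
Unemployed = 0.0380 × 145.42 ≈ 5.53 million.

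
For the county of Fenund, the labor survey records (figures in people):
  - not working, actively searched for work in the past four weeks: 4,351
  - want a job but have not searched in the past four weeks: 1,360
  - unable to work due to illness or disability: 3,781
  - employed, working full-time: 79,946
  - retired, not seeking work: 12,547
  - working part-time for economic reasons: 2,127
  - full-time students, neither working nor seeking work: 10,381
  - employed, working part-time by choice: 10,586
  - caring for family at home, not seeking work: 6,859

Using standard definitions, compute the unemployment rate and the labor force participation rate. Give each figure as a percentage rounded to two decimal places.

Unemployment rate ≈ 4.49%; labor force participation rate ≈ 73.53%.

Employed = 79,946 + 2,127 + 10,586 = 92,659 (anyone who worked, including part-time for economic reasons, counts as employed).
Unemployed = 4,351.
Labor force = 92,659 + 4,351 = 97,010.
Not in labor force = 1,360 + 3,781 + 12,547 + 10,381 + 6,859 = 34,928 (those not working and not actively searching are outside the labor force — including those who want a job but have given up searching).
Civilian working-age population = 97,010 + 34,928 = 131,938.
Unemployment rate = 4,351 / 97,010 = 4.49%.
Labor force participation rate = 97,010 / 131,938 = 73.53%.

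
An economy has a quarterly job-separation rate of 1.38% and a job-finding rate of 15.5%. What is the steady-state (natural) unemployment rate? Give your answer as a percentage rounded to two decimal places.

Steady-state unemployment rate ≈ 8.18%.

At steady state the flows balance: s·E = f·U, so U/(E+U) = s/(s+f).
u* = 1.38 / (1.38 + 15.5) = 1.38 / 16.88 = 8.18%.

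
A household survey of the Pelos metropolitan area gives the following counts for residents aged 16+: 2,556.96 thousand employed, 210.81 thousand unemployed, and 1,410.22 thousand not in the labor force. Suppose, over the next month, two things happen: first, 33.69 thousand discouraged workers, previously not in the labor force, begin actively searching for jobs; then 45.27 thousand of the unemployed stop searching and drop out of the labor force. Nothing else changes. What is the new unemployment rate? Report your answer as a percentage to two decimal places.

Initially, labor force = 2,556.96 + 210.81 = 2,767.77 thousand, so u = 210.81/2,767.77 = 7.62%.
After the first change, unemployed and labor force both rise by 33.69 → E = 2,556.96, U = 244.50, labor force = 2,801.46 thousand.
After the second change, unemployed and labor force both fall by 45.27 → E = 2,556.96, U = 199.23, labor force = 2,756.19 thousand.
New unemployment rate = 199.23 / 2,756.19 = 7.23%.

New unemployment rate ≈ 7.23%.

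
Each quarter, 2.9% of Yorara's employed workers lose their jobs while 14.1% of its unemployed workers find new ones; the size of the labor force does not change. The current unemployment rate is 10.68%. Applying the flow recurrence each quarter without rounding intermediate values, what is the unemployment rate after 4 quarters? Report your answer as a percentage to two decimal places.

Unemployment rate after four quarters ≈ 14.03%.

With a fixed labor force, u_{t+1} = u_t + s·(1−u_t) − f·u_t = u_t·(1−s−f) + s.
Here 1−s−f = 0.830 and s = 0.029.
u_1 = 0.106800 × 0.830 + 0.029 = 0.117644.
u_2 = 0.117644 × 0.830 + 0.029 = 0.126645.
u_3 = 0.126645 × 0.830 + 0.029 = 0.134115.
u_4 = 0.134115 × 0.830 + 0.029 = 0.140315.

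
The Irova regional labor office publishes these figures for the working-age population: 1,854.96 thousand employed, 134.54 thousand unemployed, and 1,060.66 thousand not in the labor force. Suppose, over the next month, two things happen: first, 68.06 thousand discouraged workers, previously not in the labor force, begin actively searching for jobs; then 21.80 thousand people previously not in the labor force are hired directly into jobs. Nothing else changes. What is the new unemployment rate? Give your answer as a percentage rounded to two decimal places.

New unemployment rate ≈ 9.74%.

Initially, labor force = 1,854.96 + 134.54 = 1,989.50 thousand, so u = 134.54/1,989.50 = 6.76%.
After the first change, unemployed and labor force both rise by 68.06 → E = 1,854.96, U = 202.60, labor force = 2,057.56 thousand.
After the second change, employed and labor force both rise by 21.80; unemployed unchanged → E = 1,876.76, U = 202.60, labor force = 2,079.36 thousand.
New unemployment rate = 202.60 / 2,079.36 = 9.74%.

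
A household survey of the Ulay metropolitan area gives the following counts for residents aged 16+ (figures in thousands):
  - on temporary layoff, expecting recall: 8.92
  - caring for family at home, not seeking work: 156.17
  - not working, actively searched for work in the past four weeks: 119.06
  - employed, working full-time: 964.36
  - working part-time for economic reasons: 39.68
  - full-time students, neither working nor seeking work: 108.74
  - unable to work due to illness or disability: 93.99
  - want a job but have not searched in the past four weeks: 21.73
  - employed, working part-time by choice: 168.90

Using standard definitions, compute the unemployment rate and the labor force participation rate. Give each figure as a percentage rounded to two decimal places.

Unemployment rate ≈ 9.84%; labor force participation rate ≈ 77.36%.

Employed = 964.36 + 39.68 + 168.90 = 1,172.94 thousand (anyone who worked, including part-time for economic reasons, counts as employed).
Unemployed = 8.92 + 119.06 = 127.98 thousand (jobless and actively searching, or on temporary layoff).
Labor force = 1,172.94 + 127.98 = 1,300.92 thousand.
Not in labor force = 156.17 + 108.74 + 93.99 + 21.73 = 380.63 thousand (those not working and not actively searching are outside the labor force — including those who want a job but have given up searching).
Civilian working-age population = 1,300.92 + 380.63 = 1,681.55 thousand.
Unemployment rate = 127.98 / 1,300.92 = 9.84%.
Labor force participation rate = 1,300.92 / 1,681.55 = 77.36%.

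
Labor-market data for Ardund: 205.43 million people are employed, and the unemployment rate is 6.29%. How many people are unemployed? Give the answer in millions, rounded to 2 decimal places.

Let U be the number unemployed. The labor force is E + U, and U/(E+U) = 0.0629.
So U = 0.0629 × 205.43 / (1 − 0.0629) = 12.9215 / 0.9371 ≈ 13.79 million.

About 13.79 million are unemployed.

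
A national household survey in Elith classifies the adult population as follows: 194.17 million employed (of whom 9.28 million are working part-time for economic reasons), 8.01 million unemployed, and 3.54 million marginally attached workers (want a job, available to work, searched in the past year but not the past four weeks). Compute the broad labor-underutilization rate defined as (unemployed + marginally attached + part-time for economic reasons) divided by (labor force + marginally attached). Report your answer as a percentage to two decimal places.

Labor force = 194.17 + 8.01 = 202.18 million.
Numerator = 8.01 + 3.54 + 9.28 = 20.83 million.
Denominator = 202.18 + 3.54 = 205.72 million.
Broad rate = 20.83 / 205.72 = 10.13%.

Broad underutilization rate ≈ 10.13%.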